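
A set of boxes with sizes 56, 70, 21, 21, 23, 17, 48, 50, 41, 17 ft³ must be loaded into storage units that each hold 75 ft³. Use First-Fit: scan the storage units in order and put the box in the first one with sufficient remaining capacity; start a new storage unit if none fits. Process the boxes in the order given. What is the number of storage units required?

storage unit 1: place 56 ft³, 19 ft³ left
storage unit 2: place 70 ft³, 5 ft³ left
storage unit 3: place 21 ft³, 54 ft³ left
storage unit 3: place 21 ft³, 33 ft³ left
storage unit 3: place 23 ft³, 10 ft³ left
storage unit 1: place 17 ft³, 2 ft³ left
storage unit 4: place 48 ft³, 27 ft³ left
storage unit 5: place 50 ft³, 25 ft³ left
storage unit 6: place 41 ft³, 34 ft³ left
storage unit 4: place 17 ft³, 10 ft³ left
Final storage units: [56,17] [70] [21,21,23] [48,17] [50] [41].

6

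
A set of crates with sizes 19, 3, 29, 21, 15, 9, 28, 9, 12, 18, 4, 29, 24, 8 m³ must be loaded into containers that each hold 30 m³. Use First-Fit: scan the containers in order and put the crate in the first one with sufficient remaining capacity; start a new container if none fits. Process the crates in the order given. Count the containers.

9

Put 19 m³ in container 1; 11 m³ remain.
Put 3 m³ in container 1; 8 m³ remain.
Put 29 m³ in container 2; 1 m³ remain.
Put 21 m³ in container 3; 9 m³ remain.
Put 15 m³ in container 4; 15 m³ remain.
Put 9 m³ in container 3; 0 m³ remain.
Put 28 m³ in container 5; 2 m³ remain.
Put 9 m³ in container 4; 6 m³ remain.
Put 12 m³ in container 6; 18 m³ remain.
Put 18 m³ in container 6; 0 m³ remain.
Put 4 m³ in container 1; 4 m³ remain.
Put 29 m³ in container 7; 1 m³ remain.
Put 24 m³ in container 8; 6 m³ remain.
Put 8 m³ in container 9; 22 m³ remain.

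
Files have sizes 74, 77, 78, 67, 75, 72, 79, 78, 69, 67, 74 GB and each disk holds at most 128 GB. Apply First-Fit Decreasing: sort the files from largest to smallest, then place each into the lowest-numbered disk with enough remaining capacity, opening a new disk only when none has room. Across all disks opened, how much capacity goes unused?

Sorted descending: 79, 78, 78, 77, 75, 74, 74, 72, 69, 67, 67.
disk 1: place 79 GB, 49 GB left
disk 2: place 78 GB, 50 GB left
disk 3: place 78 GB, 50 GB left
disk 4: place 77 GB, 51 GB left
disk 5: place 75 GB, 53 GB left
disk 6: place 74 GB, 54 GB left
disk 7: place 74 GB, 54 GB left
disk 8: place 72 GB, 56 GB left
disk 9: place 69 GB, 59 GB left
disk 10: place 67 GB, 61 GB left
disk 11: place 67 GB, 61 GB left
11 disks × 128 GB = 1408 GB; used 810 GB; unused 598 GB.

598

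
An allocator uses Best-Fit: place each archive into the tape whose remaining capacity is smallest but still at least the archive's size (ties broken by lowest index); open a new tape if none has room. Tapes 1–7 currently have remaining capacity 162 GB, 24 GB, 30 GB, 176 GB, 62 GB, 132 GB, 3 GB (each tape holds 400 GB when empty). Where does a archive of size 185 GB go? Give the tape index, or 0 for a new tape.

No tape has ≥ 185 GB free, so a new tape is opened.

0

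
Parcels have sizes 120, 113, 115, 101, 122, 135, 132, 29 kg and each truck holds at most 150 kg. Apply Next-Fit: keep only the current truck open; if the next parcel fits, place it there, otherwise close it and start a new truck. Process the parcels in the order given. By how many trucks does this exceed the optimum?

Next-Fit: [120] [113] [115] [101] [122] [135] [132] [29] → 8 trucks.
7 parcels exceed 75 kg (half the capacity), and no two of those can share a truck, so at least 7 trucks are needed.
An optimal packing achieves that bound: [135] [132] [122] [120,29] [115] [113] [101] → 7 trucks.
Excess: 8 − 7 = 1.

1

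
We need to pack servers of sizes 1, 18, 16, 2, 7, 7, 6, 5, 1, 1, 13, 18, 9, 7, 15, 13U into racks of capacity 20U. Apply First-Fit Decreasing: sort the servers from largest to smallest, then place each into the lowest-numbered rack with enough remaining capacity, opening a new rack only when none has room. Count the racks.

8

Sorted descending: 18, 18, 16, 15, 13, 13, 9, 7, 7, 7, 6, 5, 2, 1, 1, 1.
rack 1: place 18U, 2U left
rack 2: place 18U, 2U left
rack 3: place 16U, 4U left
rack 4: place 15U, 5U left
rack 5: place 13U, 7U left
rack 6: place 13U, 7U left
rack 7: place 9U, 11U left
rack 5: place 7U, 0U left
rack 6: place 7U, 0U left
rack 7: place 7U, 4U left
rack 8: place 6U, 14U left
rack 4: place 5U, 0U left
rack 1: place 2U, 0U left
rack 2: place 1U, 1U left
rack 2: place 1U, 0U left
rack 3: place 1U, 3U left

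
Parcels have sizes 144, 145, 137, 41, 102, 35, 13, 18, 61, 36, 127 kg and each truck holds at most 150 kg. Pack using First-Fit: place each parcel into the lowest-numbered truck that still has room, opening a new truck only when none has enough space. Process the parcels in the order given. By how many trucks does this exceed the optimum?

0

First-Fit: [144] [145] [137,13] [41,102] [35,18,61,36] [127] → 6 trucks.
Total size 859 kg; any packing needs at least ⌈859/150⌉ = 6 trucks.
So 6 is already optimal.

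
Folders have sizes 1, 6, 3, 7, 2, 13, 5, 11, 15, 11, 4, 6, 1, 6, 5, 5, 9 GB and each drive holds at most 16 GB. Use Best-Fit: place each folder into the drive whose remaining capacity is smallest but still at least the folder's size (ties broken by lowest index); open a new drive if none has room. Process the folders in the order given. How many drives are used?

drive 1: place 1 GB, 15 GB left
drive 1: place 6 GB, 9 GB left
drive 1: place 3 GB, 6 GB left
drive 2: place 7 GB, 9 GB left
drive 1: place 2 GB, 4 GB left
drive 3: place 13 GB, 3 GB left
drive 2: place 5 GB, 4 GB left
drive 4: place 11 GB, 5 GB left
drive 5: place 15 GB, 1 GB left
drive 6: place 11 GB, 5 GB left
drive 1: place 4 GB, 0 GB left
drive 7: place 6 GB, 10 GB left
drive 5: place 1 GB, 0 GB left
drive 7: place 6 GB, 4 GB left
drive 4: place 5 GB, 0 GB left
drive 6: place 5 GB, 0 GB left
drive 8: place 9 GB, 7 GB left
Final drives: [1,6,3,2,4] [7,5] [13] [11,5] [15,1] [11,5] [6,6] [9].

8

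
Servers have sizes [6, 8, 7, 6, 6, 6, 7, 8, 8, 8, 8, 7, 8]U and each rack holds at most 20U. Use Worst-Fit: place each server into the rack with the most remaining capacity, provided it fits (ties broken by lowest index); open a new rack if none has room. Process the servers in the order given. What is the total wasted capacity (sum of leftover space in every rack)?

Put 6U in rack 1; 14U remain.
Put 8U in rack 1; 6U remain.
Put 7U in rack 2; 13U remain.
Put 6U in rack 2; 7U remain.
Put 6U in rack 2; 1U remain.
Put 6U in rack 1; 0U remain.
Put 7U in rack 3; 13U remain.
Put 8U in rack 3; 5U remain.
Put 8U in rack 4; 12U remain.
Put 8U in rack 4; 4U remain.
Put 8U in rack 5; 12U remain.
Put 7U in rack 5; 5U remain.
Put 8U in rack 6; 12U remain.
6 racks × 20U = 120U; used 93U; unused 27U.

27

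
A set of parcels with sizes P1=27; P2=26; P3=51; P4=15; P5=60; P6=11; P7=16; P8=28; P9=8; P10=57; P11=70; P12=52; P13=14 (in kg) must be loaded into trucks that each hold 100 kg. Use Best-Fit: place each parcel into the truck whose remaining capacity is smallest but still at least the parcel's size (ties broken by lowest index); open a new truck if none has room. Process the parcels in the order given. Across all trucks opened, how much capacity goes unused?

Put P1 (27 kg) in truck 1; 73 kg remain.
Put P2 (26 kg) in truck 1; 47 kg remain.
Put P3 (51 kg) in truck 2; 49 kg remain.
Put P4 (15 kg) in truck 1; 32 kg remain.
Put P5 (60 kg) in truck 3; 40 kg remain.
Put P6 (11 kg) in truck 1; 21 kg remain.
Put P7 (16 kg) in truck 1; 5 kg remain.
Put P8 (28 kg) in truck 3; 12 kg remain.
Put P9 (8 kg) in truck 3; 4 kg remain.
Put P10 (57 kg) in truck 4; 43 kg remain.
Put P11 (70 kg) in truck 5; 30 kg remain.
Put P12 (52 kg) in truck 6; 48 kg remain.
Put P13 (14 kg) in truck 5; 16 kg remain.
6 trucks × 100 kg = 600 kg; used 435 kg; unused 165 kg.

165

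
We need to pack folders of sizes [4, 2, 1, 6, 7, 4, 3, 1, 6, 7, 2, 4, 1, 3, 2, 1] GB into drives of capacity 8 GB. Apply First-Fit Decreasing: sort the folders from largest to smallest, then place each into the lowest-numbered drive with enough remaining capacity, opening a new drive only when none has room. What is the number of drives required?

7

Sorted descending: 7, 7, 6, 6, 4, 4, 4, 3, 3, 2, 2, 2, 1, 1, 1, 1.
7 GB → drive 1 (remaining 1 GB)
7 GB → drive 2 (remaining 1 GB)
6 GB → drive 3 (remaining 2 GB)
6 GB → drive 4 (remaining 2 GB)
4 GB → drive 5 (remaining 4 GB)
4 GB → drive 5 (remaining 0 GB)
4 GB → drive 6 (remaining 4 GB)
3 GB → drive 6 (remaining 1 GB)
3 GB → drive 7 (remaining 5 GB)
2 GB → drive 3 (remaining 0 GB)
2 GB → drive 4 (remaining 0 GB)
2 GB → drive 7 (remaining 3 GB)
1 GB → drive 1 (remaining 0 GB)
1 GB → drive 2 (remaining 0 GB)
1 GB → drive 6 (remaining 0 GB)
1 GB → drive 7 (remaining 2 GB)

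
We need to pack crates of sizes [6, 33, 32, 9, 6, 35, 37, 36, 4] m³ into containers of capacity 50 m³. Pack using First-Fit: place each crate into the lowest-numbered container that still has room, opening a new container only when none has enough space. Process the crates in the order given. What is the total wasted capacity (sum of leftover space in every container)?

Put 6 m³ in container 1; 44 m³ remain.
Put 33 m³ in container 1; 11 m³ remain.
Put 32 m³ in container 2; 18 m³ remain.
Put 9 m³ in container 1; 2 m³ remain.
Put 6 m³ in container 2; 12 m³ remain.
Put 35 m³ in container 3; 15 m³ remain.
Put 37 m³ in container 4; 13 m³ remain.
Put 36 m³ in container 5; 14 m³ remain.
Put 4 m³ in container 2; 8 m³ remain.
5 containers × 50 m³ = 250 m³; used 198 m³; unused 52 m³.

52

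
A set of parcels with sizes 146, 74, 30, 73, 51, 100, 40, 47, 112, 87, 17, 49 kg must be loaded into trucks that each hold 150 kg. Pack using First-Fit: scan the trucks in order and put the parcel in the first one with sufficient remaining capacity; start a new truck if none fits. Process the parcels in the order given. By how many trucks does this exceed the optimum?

0

First-Fit: [146] [74,30,40] [73,51,17] [100,47] [112] [87,49] → 6 trucks.
Total size 826 kg; any packing needs at least ⌈826/150⌉ = 6 trucks.
So 6 is already optimal.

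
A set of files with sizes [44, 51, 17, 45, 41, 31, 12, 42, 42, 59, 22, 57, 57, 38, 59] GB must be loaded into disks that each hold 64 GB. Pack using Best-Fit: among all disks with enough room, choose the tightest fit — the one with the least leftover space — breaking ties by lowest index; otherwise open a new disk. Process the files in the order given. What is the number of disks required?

Put 44 GB in disk 1; 20 GB remain.
Put 51 GB in disk 2; 13 GB remain.
Put 17 GB in disk 1; 3 GB remain.
Put 45 GB in disk 3; 19 GB remain.
Put 41 GB in disk 4; 23 GB remain.
Put 31 GB in disk 5; 33 GB remain.
Put 12 GB in disk 2; 1 GB remain.
Put 42 GB in disk 6; 22 GB remain.
Put 42 GB in disk 7; 22 GB remain.
Put 59 GB in disk 8; 5 GB remain.
Put 22 GB in disk 6; 0 GB remain.
Put 57 GB in disk 9; 7 GB remain.
Put 57 GB in disk 10; 7 GB remain.
Put 38 GB in disk 11; 26 GB remain.
Put 59 GB in disk 12; 5 GB remain.
Final disks: [44,17] [51,12] [45] [41] [31] [42,22] [42] [59] [57] [57] [38] [59].

12 disks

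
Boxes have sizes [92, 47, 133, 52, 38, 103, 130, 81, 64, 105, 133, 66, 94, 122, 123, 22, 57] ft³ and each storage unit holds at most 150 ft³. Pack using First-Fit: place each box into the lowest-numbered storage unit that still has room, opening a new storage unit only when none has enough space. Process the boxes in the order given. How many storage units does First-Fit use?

92 ft³ → storage unit 1 (remaining 58 ft³)
47 ft³ → storage unit 1 (remaining 11 ft³)
133 ft³ → storage unit 2 (remaining 17 ft³)
52 ft³ → storage unit 3 (remaining 98 ft³)
38 ft³ → storage unit 3 (remaining 60 ft³)
103 ft³ → storage unit 4 (remaining 47 ft³)
130 ft³ → storage unit 5 (remaining 20 ft³)
81 ft³ → storage unit 6 (remaining 69 ft³)
64 ft³ → storage unit 6 (remaining 5 ft³)
105 ft³ → storage unit 7 (remaining 45 ft³)
133 ft³ → storage unit 8 (remaining 17 ft³)
66 ft³ → storage unit 9 (remaining 84 ft³)
94 ft³ → storage unit 10 (remaining 56 ft³)
122 ft³ → storage unit 11 (remaining 28 ft³)
123 ft³ → storage unit 12 (remaining 27 ft³)
22 ft³ → storage unit 3 (remaining 38 ft³)
57 ft³ → storage unit 9 (remaining 27 ft³)
Final storage units: [92,47] [133] [52,38,22] [103] [130] [81,64] [105] [133] [66,57] [94] [122] [123].

12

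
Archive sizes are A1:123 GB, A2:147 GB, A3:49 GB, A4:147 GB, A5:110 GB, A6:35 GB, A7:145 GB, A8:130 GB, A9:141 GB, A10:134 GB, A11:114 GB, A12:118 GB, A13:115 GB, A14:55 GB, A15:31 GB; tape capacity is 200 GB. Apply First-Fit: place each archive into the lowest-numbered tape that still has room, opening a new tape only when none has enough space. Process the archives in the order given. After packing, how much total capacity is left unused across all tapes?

606

tape 1: place A1 (123 GB), 77 GB left
tape 2: place A2 (147 GB), 53 GB left
tape 1: place A3 (49 GB), 28 GB left
tape 3: place A4 (147 GB), 53 GB left
tape 4: place A5 (110 GB), 90 GB left
tape 2: place A6 (35 GB), 18 GB left
tape 5: place A7 (145 GB), 55 GB left
tape 6: place A8 (130 GB), 70 GB left
tape 7: place A9 (141 GB), 59 GB left
tape 8: place A10 (134 GB), 66 GB left
tape 9: place A11 (114 GB), 86 GB left
tape 10: place A12 (118 GB), 82 GB left
tape 11: place A13 (115 GB), 85 GB left
tape 4: place A14 (55 GB), 35 GB left
tape 3: place A15 (31 GB), 22 GB left
11 tapes × 200 GB = 2200 GB; used 1594 GB; unused 606 GB.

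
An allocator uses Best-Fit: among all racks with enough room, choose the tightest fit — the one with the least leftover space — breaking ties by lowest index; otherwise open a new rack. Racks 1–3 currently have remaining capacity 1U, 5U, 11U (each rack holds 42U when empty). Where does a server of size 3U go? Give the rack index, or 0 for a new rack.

Racks with room: rack 2 (5U), rack 3 (11U).
Tightest fit is rack 2 with 5U free.

2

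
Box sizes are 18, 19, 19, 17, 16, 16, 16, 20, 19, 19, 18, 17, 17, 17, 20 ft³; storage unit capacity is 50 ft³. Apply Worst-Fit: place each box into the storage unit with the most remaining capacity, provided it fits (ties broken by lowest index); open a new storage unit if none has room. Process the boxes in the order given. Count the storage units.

7

Put 18 ft³ in storage unit 1; 32 ft³ remain.
Put 19 ft³ in storage unit 1; 13 ft³ remain.
Put 19 ft³ in storage unit 2; 31 ft³ remain.
Put 17 ft³ in storage unit 2; 14 ft³ remain.
Put 16 ft³ in storage unit 3; 34 ft³ remain.
Put 16 ft³ in storage unit 3; 18 ft³ remain.
Put 16 ft³ in storage unit 3; 2 ft³ remain.
Put 20 ft³ in storage unit 4; 30 ft³ remain.
Put 19 ft³ in storage unit 4; 11 ft³ remain.
Put 19 ft³ in storage unit 5; 31 ft³ remain.
Put 18 ft³ in storage unit 5; 13 ft³ remain.
Put 17 ft³ in storage unit 6; 33 ft³ remain.
Put 17 ft³ in storage unit 6; 16 ft³ remain.
Put 17 ft³ in storage unit 7; 33 ft³ remain.
Put 20 ft³ in storage unit 7; 13 ft³ remain.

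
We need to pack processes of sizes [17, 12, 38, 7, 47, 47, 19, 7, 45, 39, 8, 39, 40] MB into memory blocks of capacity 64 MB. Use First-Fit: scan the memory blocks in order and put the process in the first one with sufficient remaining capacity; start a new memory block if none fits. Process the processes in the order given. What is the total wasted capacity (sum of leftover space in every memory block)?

Put 17 MB in memory block 1; 47 MB remain.
Put 12 MB in memory block 1; 35 MB remain.
Put 38 MB in memory block 2; 26 MB remain.
Put 7 MB in memory block 1; 28 MB remain.
Put 47 MB in memory block 3; 17 MB remain.
Put 47 MB in memory block 4; 17 MB remain.
Put 19 MB in memory block 1; 9 MB remain.
Put 7 MB in memory block 1; 2 MB remain.
Put 45 MB in memory block 5; 19 MB remain.
Put 39 MB in memory block 6; 25 MB remain.
Put 8 MB in memory block 2; 18 MB remain.
Put 39 MB in memory block 7; 25 MB remain.
Put 40 MB in memory block 8; 24 MB remain.
8 memory blocks × 64 MB = 512 MB; used 365 MB; unused 147 MB.

147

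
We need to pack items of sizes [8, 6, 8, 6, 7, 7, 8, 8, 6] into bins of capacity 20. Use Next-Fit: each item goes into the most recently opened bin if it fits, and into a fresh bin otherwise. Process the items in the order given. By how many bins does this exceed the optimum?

1

Next-Fit: [8,6] [8,6] [7,7] [8,8] [6] → 5 bins.
Total size 64; any packing needs at least ⌈64/20⌉ = 4 bins.
An optimal packing achieves that bound: [8,8] [8,8] [7,7,6] [6,6] → 4 bins.
Excess: 5 − 4 = 1.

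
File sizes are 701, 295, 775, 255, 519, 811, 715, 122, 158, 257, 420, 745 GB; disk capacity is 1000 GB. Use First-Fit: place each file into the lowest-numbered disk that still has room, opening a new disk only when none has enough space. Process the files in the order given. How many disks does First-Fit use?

7 disks

disk 1: place 701 GB, 299 GB left
disk 1: place 295 GB, 4 GB left
disk 2: place 775 GB, 225 GB left
disk 3: place 255 GB, 745 GB left
disk 3: place 519 GB, 226 GB left
disk 4: place 811 GB, 189 GB left
disk 5: place 715 GB, 285 GB left
disk 2: place 122 GB, 103 GB left
disk 3: place 158 GB, 68 GB left
disk 5: place 257 GB, 28 GB left
disk 6: place 420 GB, 580 GB left
disk 7: place 745 GB, 255 GB left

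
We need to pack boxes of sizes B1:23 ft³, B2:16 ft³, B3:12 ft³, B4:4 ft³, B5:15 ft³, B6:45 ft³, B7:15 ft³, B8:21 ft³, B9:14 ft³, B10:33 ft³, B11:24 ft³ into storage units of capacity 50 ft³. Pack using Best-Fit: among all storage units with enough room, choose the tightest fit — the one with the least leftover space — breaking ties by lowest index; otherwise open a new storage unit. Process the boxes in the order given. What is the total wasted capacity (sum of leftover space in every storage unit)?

78

Put B1 (23 ft³) in storage unit 1; 27 ft³ remain.
Put B2 (16 ft³) in storage unit 1; 11 ft³ remain.
Put B3 (12 ft³) in storage unit 2; 38 ft³ remain.
Put B4 (4 ft³) in storage unit 1; 7 ft³ remain.
Put B5 (15 ft³) in storage unit 2; 23 ft³ remain.
Put B6 (45 ft³) in storage unit 3; 5 ft³ remain.
Put B7 (15 ft³) in storage unit 2; 8 ft³ remain.
Put B8 (21 ft³) in storage unit 4; 29 ft³ remain.
Put B9 (14 ft³) in storage unit 4; 15 ft³ remain.
Put B10 (33 ft³) in storage unit 5; 17 ft³ remain.
Put B11 (24 ft³) in storage unit 6; 26 ft³ remain.
6 storage units × 50 ft³ = 300 ft³; used 222 ft³; unused 78 ft³.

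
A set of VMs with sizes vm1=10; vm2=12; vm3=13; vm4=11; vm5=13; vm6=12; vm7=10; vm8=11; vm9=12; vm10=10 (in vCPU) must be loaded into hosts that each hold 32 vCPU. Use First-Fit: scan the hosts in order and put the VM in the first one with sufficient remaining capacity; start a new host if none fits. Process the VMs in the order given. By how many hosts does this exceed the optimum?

First-Fit: [10,12,10] [13,11] [13,12] [11,12] [10] → 5 hosts.
Total size 114 vCPU; any packing needs at least ⌈114/32⌉ = 4 hosts.
An optimal packing achieves that bound: [13,13] [12,12] [12,10,10] [11,11,10] → 4 hosts.
Excess: 5 − 4 = 1.

1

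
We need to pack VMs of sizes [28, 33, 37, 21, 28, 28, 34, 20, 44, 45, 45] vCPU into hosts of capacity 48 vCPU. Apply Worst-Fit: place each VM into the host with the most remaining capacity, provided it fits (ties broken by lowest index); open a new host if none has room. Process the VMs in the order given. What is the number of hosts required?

28 vCPU → host 1 (remaining 20 vCPU)
33 vCPU → host 2 (remaining 15 vCPU)
37 vCPU → host 3 (remaining 11 vCPU)
21 vCPU → host 4 (remaining 27 vCPU)
28 vCPU → host 5 (remaining 20 vCPU)
28 vCPU → host 6 (remaining 20 vCPU)
34 vCPU → host 7 (remaining 14 vCPU)
20 vCPU → host 4 (remaining 7 vCPU)
44 vCPU → host 8 (remaining 4 vCPU)
45 vCPU → host 9 (remaining 3 vCPU)
45 vCPU → host 10 (remaining 3 vCPU)
Final hosts: [28] [33] [37] [21,20] [28] [28] [34] [44] [45] [45].

10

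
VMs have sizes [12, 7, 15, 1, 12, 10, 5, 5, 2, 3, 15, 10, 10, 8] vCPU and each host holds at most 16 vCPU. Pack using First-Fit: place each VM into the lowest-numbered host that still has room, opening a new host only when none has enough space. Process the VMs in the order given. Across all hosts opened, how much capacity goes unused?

Put 12 vCPU in host 1; 4 vCPU remain.
Put 7 vCPU in host 2; 9 vCPU remain.
Put 15 vCPU in host 3; 1 vCPU remain.
Put 1 vCPU in host 1; 3 vCPU remain.
Put 12 vCPU in host 4; 4 vCPU remain.
Put 10 vCPU in host 5; 6 vCPU remain.
Put 5 vCPU in host 2; 4 vCPU remain.
Put 5 vCPU in host 5; 1 vCPU remain.
Put 2 vCPU in host 1; 1 vCPU remain.
Put 3 vCPU in host 2; 1 vCPU remain.
Put 15 vCPU in host 6; 1 vCPU remain.
Put 10 vCPU in host 7; 6 vCPU remain.
Put 10 vCPU in host 8; 6 vCPU remain.
Put 8 vCPU in host 9; 8 vCPU remain.
9 hosts × 16 vCPU = 144 vCPU; used 115 vCPU; unused 29 vCPU.

29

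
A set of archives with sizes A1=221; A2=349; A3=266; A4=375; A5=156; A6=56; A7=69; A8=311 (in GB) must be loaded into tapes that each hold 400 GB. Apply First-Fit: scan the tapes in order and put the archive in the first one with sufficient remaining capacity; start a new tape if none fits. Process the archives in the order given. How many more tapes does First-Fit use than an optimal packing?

First-Fit: [221,156] [349] [266,56,69] [375] [311] → 5 tapes.
Total size 1803 GB; any packing needs at least ⌈1803/400⌉ = 5 tapes.
So 5 is already optimal.

0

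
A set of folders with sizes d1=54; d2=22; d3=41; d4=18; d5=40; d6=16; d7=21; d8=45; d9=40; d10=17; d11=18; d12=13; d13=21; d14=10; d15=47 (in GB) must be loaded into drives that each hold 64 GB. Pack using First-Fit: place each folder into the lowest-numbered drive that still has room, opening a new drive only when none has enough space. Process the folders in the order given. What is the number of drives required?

8 drives

d1 (54 GB) → drive 1 (remaining 10 GB)
d2 (22 GB) → drive 2 (remaining 42 GB)
d3 (41 GB) → drive 2 (remaining 1 GB)
d4 (18 GB) → drive 3 (remaining 46 GB)
d5 (40 GB) → drive 3 (remaining 6 GB)
d6 (16 GB) → drive 4 (remaining 48 GB)
d7 (21 GB) → drive 4 (remaining 27 GB)
d8 (45 GB) → drive 5 (remaining 19 GB)
d9 (40 GB) → drive 6 (remaining 24 GB)
d10 (17 GB) → drive 4 (remaining 10 GB)
d11 (18 GB) → drive 5 (remaining 1 GB)
d12 (13 GB) → drive 6 (remaining 11 GB)
d13 (21 GB) → drive 7 (remaining 43 GB)
d14 (10 GB) → drive 1 (remaining 0 GB)
d15 (47 GB) → drive 8 (remaining 17 GB)
Final drives: [54,10] [22,41] [18,40] [16,21,17] [45,18] [40,13] [21] [47].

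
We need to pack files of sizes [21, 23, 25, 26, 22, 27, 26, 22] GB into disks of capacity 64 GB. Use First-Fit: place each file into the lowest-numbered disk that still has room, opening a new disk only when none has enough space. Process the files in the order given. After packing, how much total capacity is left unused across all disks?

21 GB → disk 1 (remaining 43 GB)
23 GB → disk 1 (remaining 20 GB)
25 GB → disk 2 (remaining 39 GB)
26 GB → disk 2 (remaining 13 GB)
22 GB → disk 3 (remaining 42 GB)
27 GB → disk 3 (remaining 15 GB)
26 GB → disk 4 (remaining 38 GB)
22 GB → disk 4 (remaining 16 GB)
4 disks × 64 GB = 256 GB; used 192 GB; unused 64 GB.

64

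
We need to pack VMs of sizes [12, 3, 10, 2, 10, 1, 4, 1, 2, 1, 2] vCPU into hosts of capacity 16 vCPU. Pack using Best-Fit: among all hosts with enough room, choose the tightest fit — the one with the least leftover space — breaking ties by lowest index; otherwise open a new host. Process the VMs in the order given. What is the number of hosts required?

12 vCPU → host 1 (remaining 4 vCPU)
3 vCPU → host 1 (remaining 1 vCPU)
10 vCPU → host 2 (remaining 6 vCPU)
2 vCPU → host 2 (remaining 4 vCPU)
10 vCPU → host 3 (remaining 6 vCPU)
1 vCPU → host 1 (remaining 0 vCPU)
4 vCPU → host 2 (remaining 0 vCPU)
1 vCPU → host 3 (remaining 5 vCPU)
2 vCPU → host 3 (remaining 3 vCPU)
1 vCPU → host 3 (remaining 2 vCPU)
2 vCPU → host 3 (remaining 0 vCPU)
Final hosts: [12,3,1] [10,2,4] [10,1,2,1,2].

3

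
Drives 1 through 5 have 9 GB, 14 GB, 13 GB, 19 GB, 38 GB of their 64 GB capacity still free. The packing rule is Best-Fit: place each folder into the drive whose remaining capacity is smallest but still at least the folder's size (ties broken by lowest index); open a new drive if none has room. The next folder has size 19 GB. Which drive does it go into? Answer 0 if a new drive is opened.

Drives with room: drive 4 (19 GB), drive 5 (38 GB).
Tightest fit is drive 4 with 19 GB free.

4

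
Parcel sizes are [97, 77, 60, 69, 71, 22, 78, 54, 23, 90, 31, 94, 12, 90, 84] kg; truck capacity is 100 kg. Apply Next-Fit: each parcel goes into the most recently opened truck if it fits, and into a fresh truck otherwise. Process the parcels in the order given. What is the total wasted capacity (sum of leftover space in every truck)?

348

Put 97 kg in truck 1; 3 kg remain.
Put 77 kg in truck 2; 23 kg remain.
Put 60 kg in truck 3; 40 kg remain.
Put 69 kg in truck 4; 31 kg remain.
Put 71 kg in truck 5; 29 kg remain.
Put 22 kg in truck 5; 7 kg remain.
Put 78 kg in truck 6; 22 kg remain.
Put 54 kg in truck 7; 46 kg remain.
Put 23 kg in truck 7; 23 kg remain.
Put 90 kg in truck 8; 10 kg remain.
Put 31 kg in truck 9; 69 kg remain.
Put 94 kg in truck 10; 6 kg remain.
Put 12 kg in truck 11; 88 kg remain.
Put 90 kg in truck 12; 10 kg remain.
Put 84 kg in truck 13; 16 kg remain.
13 trucks × 100 kg = 1300 kg; used 952 kg; unused 348 kg.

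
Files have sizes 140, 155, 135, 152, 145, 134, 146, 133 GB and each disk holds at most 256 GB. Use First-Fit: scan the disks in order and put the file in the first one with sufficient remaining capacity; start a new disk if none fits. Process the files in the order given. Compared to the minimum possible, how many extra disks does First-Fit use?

0

First-Fit: [140] [155] [135] [152] [145] [134] [146] [133] → 8 disks.
8 files exceed 128 GB (half the capacity), and no two of those can share a disk, so at least 8 disks are needed.
So 8 is already optimal.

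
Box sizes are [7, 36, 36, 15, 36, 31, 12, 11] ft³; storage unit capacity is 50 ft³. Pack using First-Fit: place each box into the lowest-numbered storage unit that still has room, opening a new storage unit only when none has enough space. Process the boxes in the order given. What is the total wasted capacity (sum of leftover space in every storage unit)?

storage unit 1: place 7 ft³, 43 ft³ left
storage unit 1: place 36 ft³, 7 ft³ left
storage unit 2: place 36 ft³, 14 ft³ left
storage unit 3: place 15 ft³, 35 ft³ left
storage unit 4: place 36 ft³, 14 ft³ left
storage unit 3: place 31 ft³, 4 ft³ left
storage unit 2: place 12 ft³, 2 ft³ left
storage unit 4: place 11 ft³, 3 ft³ left
4 storage units × 50 ft³ = 200 ft³; used 184 ft³; unused 16 ft³.

16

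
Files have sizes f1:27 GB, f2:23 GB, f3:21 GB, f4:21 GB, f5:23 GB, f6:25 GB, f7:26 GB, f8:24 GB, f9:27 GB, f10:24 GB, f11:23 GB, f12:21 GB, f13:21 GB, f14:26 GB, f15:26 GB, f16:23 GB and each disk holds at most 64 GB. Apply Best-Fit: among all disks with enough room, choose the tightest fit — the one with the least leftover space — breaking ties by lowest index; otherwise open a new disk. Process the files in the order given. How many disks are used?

8

Put f1 (27 GB) in disk 1; 37 GB remain.
Put f2 (23 GB) in disk 1; 14 GB remain.
Put f3 (21 GB) in disk 2; 43 GB remain.
Put f4 (21 GB) in disk 2; 22 GB remain.
Put f5 (23 GB) in disk 3; 41 GB remain.
Put f6 (25 GB) in disk 3; 16 GB remain.
Put f7 (26 GB) in disk 4; 38 GB remain.
Put f8 (24 GB) in disk 4; 14 GB remain.
Put f9 (27 GB) in disk 5; 37 GB remain.
Put f10 (24 GB) in disk 5; 13 GB remain.
Put f11 (23 GB) in disk 6; 41 GB remain.
Put f12 (21 GB) in disk 2; 1 GB remain.
Put f13 (21 GB) in disk 6; 20 GB remain.
Put f14 (26 GB) in disk 7; 38 GB remain.
Put f15 (26 GB) in disk 7; 12 GB remain.
Put f16 (23 GB) in disk 8; 41 GB remain.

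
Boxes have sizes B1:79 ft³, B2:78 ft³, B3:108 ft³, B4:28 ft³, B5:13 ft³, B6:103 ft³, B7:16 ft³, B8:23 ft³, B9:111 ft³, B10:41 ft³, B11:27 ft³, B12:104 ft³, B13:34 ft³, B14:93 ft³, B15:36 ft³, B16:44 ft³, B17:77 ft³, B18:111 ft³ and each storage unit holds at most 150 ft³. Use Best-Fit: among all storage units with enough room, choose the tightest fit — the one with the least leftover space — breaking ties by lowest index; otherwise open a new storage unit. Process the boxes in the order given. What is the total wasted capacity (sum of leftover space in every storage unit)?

B1 (79 ft³) → storage unit 1 (remaining 71 ft³)
B2 (78 ft³) → storage unit 2 (remaining 72 ft³)
B3 (108 ft³) → storage unit 3 (remaining 42 ft³)
B4 (28 ft³) → storage unit 3 (remaining 14 ft³)
B5 (13 ft³) → storage unit 3 (remaining 1 ft³)
B6 (103 ft³) → storage unit 4 (remaining 47 ft³)
B7 (16 ft³) → storage unit 4 (remaining 31 ft³)
B8 (23 ft³) → storage unit 4 (remaining 8 ft³)
B9 (111 ft³) → storage unit 5 (remaining 39 ft³)
B10 (41 ft³) → storage unit 1 (remaining 30 ft³)
B11 (27 ft³) → storage unit 1 (remaining 3 ft³)
B12 (104 ft³) → storage unit 6 (remaining 46 ft³)
B13 (34 ft³) → storage unit 5 (remaining 5 ft³)
B14 (93 ft³) → storage unit 7 (remaining 57 ft³)
B15 (36 ft³) → storage unit 6 (remaining 10 ft³)
B16 (44 ft³) → storage unit 7 (remaining 13 ft³)
B17 (77 ft³) → storage unit 8 (remaining 73 ft³)
B18 (111 ft³) → storage unit 9 (remaining 39 ft³)
9 storage units × 150 ft³ = 1350 ft³; used 1126 ft³; unused 224 ft³.

224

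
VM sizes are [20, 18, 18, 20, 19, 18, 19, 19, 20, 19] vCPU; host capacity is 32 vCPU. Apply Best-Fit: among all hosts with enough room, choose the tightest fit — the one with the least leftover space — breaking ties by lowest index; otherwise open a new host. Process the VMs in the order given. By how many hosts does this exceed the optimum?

0

Best-Fit: [20] [18] [18] [20] [19] [18] [19] [19] [20] [19] → 10 hosts.
10 VMs exceed 16 vCPU (half the capacity), and no two of those can share a host, so at least 10 hosts are needed.
So 10 is already optimal.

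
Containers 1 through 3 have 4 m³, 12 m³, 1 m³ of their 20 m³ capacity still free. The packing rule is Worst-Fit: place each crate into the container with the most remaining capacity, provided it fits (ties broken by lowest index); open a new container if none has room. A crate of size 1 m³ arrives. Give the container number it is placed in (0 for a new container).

Containers with room: container 1 (4 m³), container 2 (12 m³), container 3 (1 m³).
Most room is container 2 with 12 m³ free.

2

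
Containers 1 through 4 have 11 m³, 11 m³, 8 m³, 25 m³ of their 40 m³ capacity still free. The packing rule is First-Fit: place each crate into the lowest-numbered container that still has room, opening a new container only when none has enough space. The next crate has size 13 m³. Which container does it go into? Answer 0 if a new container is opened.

4

Containers with room: container 4 (25 m³).
The first with room is container 4.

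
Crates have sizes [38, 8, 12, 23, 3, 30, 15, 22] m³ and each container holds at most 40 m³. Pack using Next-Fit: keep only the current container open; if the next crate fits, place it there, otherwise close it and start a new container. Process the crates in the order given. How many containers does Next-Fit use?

5 containers

Put 38 m³ in container 1; 2 m³ remain.
Put 8 m³ in container 2; 32 m³ remain.
Put 12 m³ in container 2; 20 m³ remain.
Put 23 m³ in container 3; 17 m³ remain.
Put 3 m³ in container 3; 14 m³ remain.
Put 30 m³ in container 4; 10 m³ remain.
Put 15 m³ in container 5; 25 m³ remain.
Put 22 m³ in container 5; 3 m³ remain.
Final containers: [38] [8,12] [23,3] [30] [15,22].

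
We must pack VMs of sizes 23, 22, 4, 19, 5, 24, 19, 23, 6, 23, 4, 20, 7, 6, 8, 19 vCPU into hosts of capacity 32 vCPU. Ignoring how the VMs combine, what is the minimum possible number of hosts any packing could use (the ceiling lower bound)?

8

Total size = 23 + 22 + 4 + 19 + 5 + 24 + 19 + 23 + 6 + 23 + 4 + 20 + 7 + 6 + 8 + 19 = 232 vCPU.
⌈232 / 32⌉ = 8.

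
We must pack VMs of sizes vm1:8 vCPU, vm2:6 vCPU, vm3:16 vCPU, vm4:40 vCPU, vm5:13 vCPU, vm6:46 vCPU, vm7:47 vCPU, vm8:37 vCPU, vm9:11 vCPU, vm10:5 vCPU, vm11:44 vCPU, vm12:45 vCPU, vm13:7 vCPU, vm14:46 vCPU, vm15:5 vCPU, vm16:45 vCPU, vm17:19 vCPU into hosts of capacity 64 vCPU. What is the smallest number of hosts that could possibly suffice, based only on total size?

Total size = 8 + 6 + 16 + 40 + 13 + 46 + 47 + 37 + 11 + 5 + 44 + 45 + 7 + 46 + 5 + 45 + 19 = 440 vCPU.
⌈440 / 64⌉ = 7.

7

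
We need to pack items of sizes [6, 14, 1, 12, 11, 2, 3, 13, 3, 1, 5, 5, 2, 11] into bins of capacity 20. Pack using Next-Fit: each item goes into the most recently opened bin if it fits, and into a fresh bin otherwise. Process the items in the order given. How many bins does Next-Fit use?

Put 6 in bin 1; 14 remain.
Put 14 in bin 1; 0 remain.
Put 1 in bin 2; 19 remain.
Put 12 in bin 2; 7 remain.
Put 11 in bin 3; 9 remain.
Put 2 in bin 3; 7 remain.
Put 3 in bin 3; 4 remain.
Put 13 in bin 4; 7 remain.
Put 3 in bin 4; 4 remain.
Put 1 in bin 4; 3 remain.
Put 5 in bin 5; 15 remain.
Put 5 in bin 5; 10 remain.
Put 2 in bin 5; 8 remain.
Put 11 in bin 6; 9 remain.

6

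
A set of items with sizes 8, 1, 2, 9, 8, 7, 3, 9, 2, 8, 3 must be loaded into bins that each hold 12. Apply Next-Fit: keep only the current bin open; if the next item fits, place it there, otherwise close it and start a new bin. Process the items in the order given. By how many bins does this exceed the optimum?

Next-Fit: [8,1,2] [9] [8] [7,3] [9,2] [8,3] → 6 bins.
6 items exceed 6 (half the capacity), and no two of those can share a bin, so at least 6 bins are needed.
So 6 is already optimal.

0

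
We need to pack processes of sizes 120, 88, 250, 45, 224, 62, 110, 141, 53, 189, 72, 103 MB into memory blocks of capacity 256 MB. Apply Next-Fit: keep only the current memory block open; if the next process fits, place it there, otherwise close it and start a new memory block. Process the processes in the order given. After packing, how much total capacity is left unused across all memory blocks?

memory block 1: place 120 MB, 136 MB left
memory block 1: place 88 MB, 48 MB left
memory block 2: place 250 MB, 6 MB left
memory block 3: place 45 MB, 211 MB left
memory block 4: place 224 MB, 32 MB left
memory block 5: place 62 MB, 194 MB left
memory block 5: place 110 MB, 84 MB left
memory block 6: place 141 MB, 115 MB left
memory block 6: place 53 MB, 62 MB left
memory block 7: place 189 MB, 67 MB left
memory block 8: place 72 MB, 184 MB left
memory block 8: place 103 MB, 81 MB left
8 memory blocks × 256 MB = 2048 MB; used 1457 MB; unused 591 MB.

591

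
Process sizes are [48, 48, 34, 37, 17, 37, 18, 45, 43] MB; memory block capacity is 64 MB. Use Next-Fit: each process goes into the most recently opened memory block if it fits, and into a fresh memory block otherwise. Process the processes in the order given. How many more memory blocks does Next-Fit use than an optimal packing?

0

Next-Fit: [48] [48] [34] [37,17] [37,18] [45] [43] → 7 memory blocks.
7 processes exceed 32 MB (half the capacity), and no two of those can share a memory block, so at least 7 memory blocks are needed.
So 7 is already optimal.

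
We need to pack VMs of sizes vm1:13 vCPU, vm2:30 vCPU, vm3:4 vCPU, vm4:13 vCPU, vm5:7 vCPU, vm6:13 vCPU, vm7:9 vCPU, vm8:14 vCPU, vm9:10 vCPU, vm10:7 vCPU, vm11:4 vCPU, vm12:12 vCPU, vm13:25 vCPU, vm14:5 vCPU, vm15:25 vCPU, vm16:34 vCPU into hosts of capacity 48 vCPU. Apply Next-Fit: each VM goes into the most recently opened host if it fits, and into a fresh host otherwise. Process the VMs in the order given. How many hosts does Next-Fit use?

6 hosts

vm1 (13 vCPU) → host 1 (remaining 35 vCPU)
vm2 (30 vCPU) → host 1 (remaining 5 vCPU)
vm3 (4 vCPU) → host 1 (remaining 1 vCPU)
vm4 (13 vCPU) → host 2 (remaining 35 vCPU)
vm5 (7 vCPU) → host 2 (remaining 28 vCPU)
vm6 (13 vCPU) → host 2 (remaining 15 vCPU)
vm7 (9 vCPU) → host 2 (remaining 6 vCPU)
vm8 (14 vCPU) → host 3 (remaining 34 vCPU)
vm9 (10 vCPU) → host 3 (remaining 24 vCPU)
vm10 (7 vCPU) → host 3 (remaining 17 vCPU)
vm11 (4 vCPU) → host 3 (remaining 13 vCPU)
vm12 (12 vCPU) → host 3 (remaining 1 vCPU)
vm13 (25 vCPU) → host 4 (remaining 23 vCPU)
vm14 (5 vCPU) → host 4 (remaining 18 vCPU)
vm15 (25 vCPU) → host 5 (remaining 23 vCPU)
vm16 (34 vCPU) → host 6 (remaining 14 vCPU)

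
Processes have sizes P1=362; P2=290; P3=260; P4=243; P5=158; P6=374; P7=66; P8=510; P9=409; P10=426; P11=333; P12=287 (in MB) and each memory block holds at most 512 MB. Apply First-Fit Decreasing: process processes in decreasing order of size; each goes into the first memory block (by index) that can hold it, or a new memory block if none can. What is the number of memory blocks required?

Sorted descending: 510, 426, 409, 374, 362, 333, 290, 287, 260, 243, 158, 66.
Put 510 MB in memory block 1; 2 MB remain.
Put 426 MB in memory block 2; 86 MB remain.
Put 409 MB in memory block 3; 103 MB remain.
Put 374 MB in memory block 4; 138 MB remain.
Put 362 MB in memory block 5; 150 MB remain.
Put 333 MB in memory block 6; 179 MB remain.
Put 290 MB in memory block 7; 222 MB remain.
Put 287 MB in memory block 8; 225 MB remain.
Put 260 MB in memory block 9; 252 MB remain.
Put 243 MB in memory block 9; 9 MB remain.
Put 158 MB in memory block 6; 21 MB remain.
Put 66 MB in memory block 2; 20 MB remain.
Final memory blocks: [510] [426,66] [409] [374] [362] [333,158] [290] [287] [260,243].

9 memory blocks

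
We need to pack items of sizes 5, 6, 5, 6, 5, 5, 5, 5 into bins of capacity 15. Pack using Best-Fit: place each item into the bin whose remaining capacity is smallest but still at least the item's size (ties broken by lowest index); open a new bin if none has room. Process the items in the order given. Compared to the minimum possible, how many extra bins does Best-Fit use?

1

Best-Fit: [5,6] [5,6] [5,5,5] [5] → 4 bins.
Total size 42; any packing needs at least ⌈42/15⌉ = 3 bins.
An optimal packing achieves that bound: [6,6] [5,5,5] [5,5,5] → 3 bins.
Excess: 4 − 3 = 1.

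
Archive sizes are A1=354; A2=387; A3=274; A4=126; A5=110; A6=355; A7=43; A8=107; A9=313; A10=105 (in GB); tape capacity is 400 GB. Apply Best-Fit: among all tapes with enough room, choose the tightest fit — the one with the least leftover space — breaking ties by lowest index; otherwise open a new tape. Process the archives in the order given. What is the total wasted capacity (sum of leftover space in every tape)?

226

Put A1 (354 GB) in tape 1; 46 GB remain.
Put A2 (387 GB) in tape 2; 13 GB remain.
Put A3 (274 GB) in tape 3; 126 GB remain.
Put A4 (126 GB) in tape 3; 0 GB remain.
Put A5 (110 GB) in tape 4; 290 GB remain.
Put A6 (355 GB) in tape 5; 45 GB remain.
Put A7 (43 GB) in tape 5; 2 GB remain.
Put A8 (107 GB) in tape 4; 183 GB remain.
Put A9 (313 GB) in tape 6; 87 GB remain.
Put A10 (105 GB) in tape 4; 78 GB remain.
6 tapes × 400 GB = 2400 GB; used 2174 GB; unused 226 GB.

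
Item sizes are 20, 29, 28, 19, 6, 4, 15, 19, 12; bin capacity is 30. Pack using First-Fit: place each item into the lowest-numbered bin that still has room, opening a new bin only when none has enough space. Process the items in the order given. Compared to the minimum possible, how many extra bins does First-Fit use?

0

First-Fit: [20,6,4] [29] [28] [19] [15,12] [19] → 6 bins.
Total size 152; any packing needs at least ⌈152/30⌉ = 6 bins.
So 6 is already optimal.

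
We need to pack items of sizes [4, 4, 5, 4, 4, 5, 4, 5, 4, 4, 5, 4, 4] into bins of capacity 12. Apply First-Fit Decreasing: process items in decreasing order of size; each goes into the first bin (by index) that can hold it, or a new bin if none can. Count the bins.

Sorted descending: 5, 5, 5, 5, 4, 4, 4, 4, 4, 4, 4, 4, 4.
5 → bin 1 (remaining 7)
5 → bin 1 (remaining 2)
5 → bin 2 (remaining 7)
5 → bin 2 (remaining 2)
4 → bin 3 (remaining 8)
4 → bin 3 (remaining 4)
4 → bin 3 (remaining 0)
4 → bin 4 (remaining 8)
4 → bin 4 (remaining 4)
4 → bin 4 (remaining 0)
4 → bin 5 (remaining 8)
4 → bin 5 (remaining 4)
4 → bin 5 (remaining 0)
Final bins: [5,5] [5,5] [4,4,4] [4,4,4] [4,4,4].

5 bins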